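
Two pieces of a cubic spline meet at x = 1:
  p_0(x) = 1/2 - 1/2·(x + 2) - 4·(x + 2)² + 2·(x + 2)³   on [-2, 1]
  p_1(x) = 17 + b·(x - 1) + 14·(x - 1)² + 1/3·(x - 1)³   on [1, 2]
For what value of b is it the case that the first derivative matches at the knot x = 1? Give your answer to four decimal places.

p_0'(x) = -1/2 - 8·(x + 2) + 6·(x + 2)², so p_0'(1) = 59/2. On the right, p_1'(1) = b, so b = 59/2.

29.5000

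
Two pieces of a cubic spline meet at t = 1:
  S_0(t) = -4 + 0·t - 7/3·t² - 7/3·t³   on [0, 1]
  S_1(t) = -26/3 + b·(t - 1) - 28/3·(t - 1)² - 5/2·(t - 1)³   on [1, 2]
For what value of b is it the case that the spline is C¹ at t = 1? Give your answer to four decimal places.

-11.6667

S_0'(t) = 0 - 14/3·t - 7·t², so S_0'(1) = -35/3. On the right, S_1'(1) = b, so b = -35/3.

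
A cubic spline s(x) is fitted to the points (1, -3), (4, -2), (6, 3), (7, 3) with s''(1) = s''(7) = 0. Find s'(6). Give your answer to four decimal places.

Let m_i = s''(x_i). Step sizes h_i = 3, 2, 1; slopes of the chords Δ_i = (y_(i+1) - y_i)/h_i = 1/3, 5/2, 0.
  3·m_0 + 10·m_1 + 2·m_2 = 6(Δ_1 - Δ_0) = 13
  2·m_1 + 6·m_2 + 1·m_3 = 6(Δ_2 - Δ_1) = -15
Natural end conditions: m_0 = m_3 = 0.
Hence m_0 = 0, m_1 = 27/14, m_2 = -22/7, m_3 = 0.
On [6, 7], s'(x) = b_2 + 2c_2·(x - 6) + 3d_2·(x - 6)² with b_2 = Δ_2 - h_2(2m_2 + m_3)/6 = 22/21, c_2 = m_2/2 = -11/7, d_2 = (m_3 - m_2)/(6h_2) = 11/21. So s'(6) = 22/21.

1.0476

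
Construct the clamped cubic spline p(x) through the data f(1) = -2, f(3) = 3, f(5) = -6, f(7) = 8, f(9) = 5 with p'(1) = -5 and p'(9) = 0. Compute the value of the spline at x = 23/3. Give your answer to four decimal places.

8.3677

Let σ_i = p''(x_i). Step sizes h_i = 2, 2, 2, 2; slopes of the chords Δ_i = (y_(i+1) - y_i)/h_i = 5/2, -9/2, 7, -3/2.
  2·σ_0 + 8·σ_1 + 2·σ_2 = 6(Δ_1 - Δ_0) = -42
  2·σ_1 + 8·σ_2 + 2·σ_3 = 6(Δ_2 - Δ_1) = 69
  2·σ_2 + 8·σ_3 + 2·σ_4 = 6(Δ_3 - Δ_2) = -51
Clamped end conditions give two more equations: 2h_0·σ_0 + h_0·σ_1 = 6(Δ_0 - p'(1)) = 45 and h_3·σ_3 + 2h_3·σ_4 = 6(p'(9) - Δ_3) = 9.
Solving: σ_0 = 2017/112, σ_1 = -757/56, σ_2 = 241/16, σ_3 = -685/56, σ_4 = 937/112.
On [7, 9], p(x) = 8 + 433/112·(x - 7) - 685/112·(x - 7)² + 769/448·(x - 7)³.
With (x - 7) = 2/3: p(23/3) = 3163/378.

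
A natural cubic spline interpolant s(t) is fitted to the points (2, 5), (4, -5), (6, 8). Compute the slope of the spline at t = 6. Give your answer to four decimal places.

9.3750

Let σ_i = s''(x_i). Step sizes h_i = 2, 2; slopes of the chords Δ_i = (y_(i+1) - y_i)/h_i = -5, 13/2.
  2·σ_0 + 8·σ_1 + 2·σ_2 = 6(Δ_1 - Δ_0) = 69
Natural end conditions: σ_0 = σ_2 = 0.
Forward elimination and back-substitution give σ_0 = 0, σ_1 = 69/8, σ_2 = 0.
On [4, 6], s'(t) = b_1 + 2c_1·(t - 4) + 3d_1·(t - 4)² with b_1 = Δ_1 - h_1(2σ_1 + σ_2)/6 = 3/4, c_1 = σ_1/2 = 69/16, d_1 = (σ_2 - σ_1)/(6h_1) = -23/32. So s'(6) = 75/8.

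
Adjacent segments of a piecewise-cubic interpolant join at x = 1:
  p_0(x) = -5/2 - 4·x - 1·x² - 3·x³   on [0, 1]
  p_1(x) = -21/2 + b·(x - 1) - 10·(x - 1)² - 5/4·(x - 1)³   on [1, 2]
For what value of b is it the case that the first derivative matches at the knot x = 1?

p_0'(x) = -4 - 2·x - 9·x², so p_0'(1) = -15. On the right, p_1'(1) = b, so b = -15.

-15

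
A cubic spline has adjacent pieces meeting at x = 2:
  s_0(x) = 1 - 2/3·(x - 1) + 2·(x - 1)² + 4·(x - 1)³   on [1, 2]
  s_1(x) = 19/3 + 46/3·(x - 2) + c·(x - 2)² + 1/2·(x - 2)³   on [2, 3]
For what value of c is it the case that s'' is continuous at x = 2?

14

s_0''(x) = 4 + 24·(x - 1), so s_0''(2) = 28. On the right, s_1''(2) = 2c, so c = 14.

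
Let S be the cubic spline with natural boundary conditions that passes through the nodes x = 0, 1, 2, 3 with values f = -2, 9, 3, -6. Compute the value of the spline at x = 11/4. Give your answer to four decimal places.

-3.8281

With σ_i denoting the second derivative at x_i, h_i = 1, 1, 1, and Δ_i = (y_(i+1) − y_i)/h_i = 11, -6, -9:
  1·σ_0 + 4·σ_1 + 1·σ_2 = 6(Δ_1 - Δ_0) = -102
  1·σ_1 + 4·σ_2 + 1·σ_3 = 6(Δ_2 - Δ_1) = -18
Natural end conditions: σ_0 = σ_3 = 0.
Forward elimination and back-substitution give σ_0 = 0, σ_1 = -26, σ_2 = 2, σ_3 = 0.
On [2, 3], S(x) = 3 - 29/3·(x - 2) + 1·(x - 2)² - 1/3·(x - 2)³.
With (x - 2) = 3/4: S(11/4) = -245/64.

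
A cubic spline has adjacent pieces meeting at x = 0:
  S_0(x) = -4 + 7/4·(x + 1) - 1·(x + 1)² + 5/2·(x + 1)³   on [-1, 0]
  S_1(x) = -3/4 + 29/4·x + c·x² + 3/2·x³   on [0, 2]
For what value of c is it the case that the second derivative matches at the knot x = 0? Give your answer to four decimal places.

6.5000

S_0''(x) = -2 + 15·(x + 1), so S_0''(0) = 13. On the right, S_1''(0) = 2c, so c = 13/2.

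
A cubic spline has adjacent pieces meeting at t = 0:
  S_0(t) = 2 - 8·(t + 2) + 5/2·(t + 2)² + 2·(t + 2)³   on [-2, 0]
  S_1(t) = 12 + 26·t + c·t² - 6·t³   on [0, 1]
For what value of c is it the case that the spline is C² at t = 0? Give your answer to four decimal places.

14.5000

S_0''(t) = 5 + 12·(t + 2), so S_0''(0) = 29. On the right, S_1''(0) = 2c, so c = 29/2.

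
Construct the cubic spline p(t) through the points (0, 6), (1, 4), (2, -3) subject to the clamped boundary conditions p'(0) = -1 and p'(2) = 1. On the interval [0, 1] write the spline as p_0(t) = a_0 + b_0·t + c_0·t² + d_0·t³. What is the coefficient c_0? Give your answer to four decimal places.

2.7500

Put m_i = p'' at the i-th knot. Here h = (1, 1) and Δ = (-2, -7), so the interior equations h_(i-1)·m_(i-1) + 2(h_(i-1)+h_i)·m_i + h_i·m_(i+1) = 6(Δ_i − Δ_(i-1)) read
  1·m_0 + 4·m_1 + 1·m_2 = 6(Δ_1 - Δ_0) = -30
Clamped end conditions give two more equations: 2h_0·m_0 + h_0·m_1 = 6(Δ_0 - p'(0)) = -6 and h_1·m_1 + 2h_1·m_2 = 6(p'(2) - Δ_1) = 48.
Hence m_0 = 11/2, m_1 = -17, m_2 = 65/2.
On [0, 1], with p_0(t) = a_0 + b_0·t + c_0·t² + d_0·t³: c_0 = m_0/2 = 11/4, d_0 = (m_1 - m_0)/(6h_0) = -15/4, b_0 = Δ_0 - h_0(2m_0 + m_1)/6 = -1.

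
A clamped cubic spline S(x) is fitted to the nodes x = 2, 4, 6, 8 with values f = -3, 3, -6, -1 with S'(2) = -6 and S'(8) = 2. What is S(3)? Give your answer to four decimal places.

Write M_i for S''(x_i). With h_i = 2, 2, 2 and divided differences Δ_i = 3, -9/2, 5/2, the continuity of S' gives the tridiagonal system
  2·M_0 + 8·M_1 + 2·M_2 = 6(Δ_1 - Δ_0) = -45
  2·M_1 + 8·M_2 + 2·M_3 = 6(Δ_2 - Δ_1) = 42
Clamped end conditions give two more equations: 2h_0·M_0 + h_0·M_1 = 6(Δ_0 - S'(2)) = 54 and h_2·M_2 + 2h_2·M_3 = 6(S'(8) - Δ_2) = -3.
Hence M_0 = 301/15, M_1 = -197/15, M_2 = 299/30, M_3 = -86/15.
On [2, 4], S(x) = -3 - 6·(x - 2) + 301/30·(x - 2)² - 83/30·(x - 2)³.
With (x - 2) = 1: S(3) = -26/15.

-1.7333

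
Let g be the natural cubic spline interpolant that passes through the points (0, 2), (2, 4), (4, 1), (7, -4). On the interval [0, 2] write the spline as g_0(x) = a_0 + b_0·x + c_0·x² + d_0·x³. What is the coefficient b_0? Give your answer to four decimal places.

1.6491

Let m_i = g''(x_i). Step sizes h_i = 2, 2, 3; slopes of the chords Δ_i = (y_(i+1) - y_i)/h_i = 1, -3/2, -5/3.
  2·m_0 + 8·m_1 + 2·m_2 = 6(Δ_1 - Δ_0) = -15
  2·m_1 + 10·m_2 + 3·m_3 = 6(Δ_2 - Δ_1) = -1
Natural end conditions: m_0 = m_3 = 0.
Solving: m_0 = 0, m_1 = -37/19, m_2 = 11/38, m_3 = 0.
On [0, 2], with g_0(x) = a_0 + b_0·x + c_0·x² + d_0·x³: c_0 = m_0/2 = 0, d_0 = (m_1 - m_0)/(6h_0) = -37/228, b_0 = Δ_0 - h_0(2m_0 + m_1)/6 = 94/57.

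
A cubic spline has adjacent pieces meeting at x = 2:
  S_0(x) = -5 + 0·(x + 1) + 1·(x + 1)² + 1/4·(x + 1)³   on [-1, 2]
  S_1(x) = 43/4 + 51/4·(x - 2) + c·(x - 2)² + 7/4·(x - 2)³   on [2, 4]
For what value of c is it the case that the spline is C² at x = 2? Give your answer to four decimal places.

S_0''(x) = 2 + 3/2·(x + 1), so S_0''(2) = 13/2. On the right, S_1''(2) = 2c, so c = 13/4.

3.2500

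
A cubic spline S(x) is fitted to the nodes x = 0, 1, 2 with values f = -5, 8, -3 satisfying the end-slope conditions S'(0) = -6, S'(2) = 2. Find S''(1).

Let M_i = S''(x_i). Step sizes h_i = 1, 1; slopes of the chords Δ_i = (y_(i+1) - y_i)/h_i = 13, -11.
  1·M_0 + 4·M_1 + 1·M_2 = 6(Δ_1 - Δ_0) = -144
Clamped end conditions give two more equations: 2h_0·M_0 + h_0·M_1 = 6(Δ_0 - S'(0)) = 114 and h_1·M_1 + 2h_1·M_2 = 6(S'(2) - Δ_1) = 78.
Solving the tridiagonal system: M_0 = 97, M_1 = -80, M_2 = 79.

-80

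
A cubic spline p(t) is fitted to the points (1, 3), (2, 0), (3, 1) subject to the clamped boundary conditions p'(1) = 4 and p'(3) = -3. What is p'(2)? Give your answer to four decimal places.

-1.7500

Put σ_i = p'' at the i-th knot. Here h = (1, 1) and Δ = (-3, 1), so the interior equations h_(i-1)·σ_(i-1) + 2(h_(i-1)+h_i)·σ_i + h_i·σ_(i+1) = 6(Δ_i − Δ_(i-1)) read
  1·σ_0 + 4·σ_1 + 1·σ_2 = 6(Δ_1 - Δ_0) = 24
Clamped end conditions give two more equations: 2h_0·σ_0 + h_0·σ_1 = 6(Δ_0 - p'(1)) = -42 and h_1·σ_1 + 2h_1·σ_2 = 6(p'(3) - Δ_1) = -24.
Solving: σ_0 = -61/2, σ_1 = 19, σ_2 = -43/2.
On [2, 3], p'(t) = b_1 + 2c_1·(t - 2) + 3d_1·(t - 2)² with b_1 = Δ_1 - h_1(2σ_1 + σ_2)/6 = -7/4, c_1 = σ_1/2 = 19/2, d_1 = (σ_2 - σ_1)/(6h_1) = -27/4. So p'(2) = -7/4.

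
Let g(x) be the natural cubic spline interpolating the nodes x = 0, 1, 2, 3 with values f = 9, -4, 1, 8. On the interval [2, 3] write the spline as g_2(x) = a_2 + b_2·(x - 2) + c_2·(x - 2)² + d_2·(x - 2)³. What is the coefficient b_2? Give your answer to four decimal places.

8.3333

Put m_i = g'' at the i-th knot. Here h = (1, 1, 1) and Δ = (-13, 5, 7), so the interior equations h_(i-1)·m_(i-1) + 2(h_(i-1)+h_i)·m_i + h_i·m_(i+1) = 6(Δ_i − Δ_(i-1)) read
  1·m_0 + 4·m_1 + 1·m_2 = 6(Δ_1 - Δ_0) = 108
  1·m_1 + 4·m_2 + 1·m_3 = 6(Δ_2 - Δ_1) = 12
Natural end conditions: m_0 = m_3 = 0.
Solving: m_0 = 0, m_1 = 28, m_2 = -4, m_3 = 0.
On [2, 3], with g_2(x) = a_2 + b_2·(x - 2) + c_2·(x - 2)² + d_2·(x - 2)³: c_2 = m_2/2 = -2, d_2 = (m_3 - m_2)/(6h_2) = 2/3, b_2 = Δ_2 - h_2(2m_2 + m_3)/6 = 25/3.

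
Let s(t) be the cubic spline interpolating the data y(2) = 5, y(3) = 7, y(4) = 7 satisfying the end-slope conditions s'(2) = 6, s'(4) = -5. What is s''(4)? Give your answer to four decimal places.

-17.5000

Write m_i for s''(x_i). With h_i = 1, 1 and divided differences Δ_i = 2, 0, the continuity of s' gives the tridiagonal system
  1·m_0 + 4·m_1 + 1·m_2 = 6(Δ_1 - Δ_0) = -12
Clamped end conditions give two more equations: 2h_0·m_0 + h_0·m_1 = 6(Δ_0 - s'(2)) = -24 and h_1·m_1 + 2h_1·m_2 = 6(s'(4) - Δ_1) = -30.
Solving: m_0 = -29/2, m_1 = 5, m_2 = -35/2.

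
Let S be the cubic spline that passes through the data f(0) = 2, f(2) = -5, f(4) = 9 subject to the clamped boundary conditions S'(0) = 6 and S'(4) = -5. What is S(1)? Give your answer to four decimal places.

With M_i denoting the second derivative at x_i, h_i = 2, 2, and Δ_i = (y_(i+1) − y_i)/h_i = -7/2, 7:
  2·M_0 + 8·M_1 + 2·M_2 = 6(Δ_1 - Δ_0) = 63
Clamped end conditions give two more equations: 2h_0·M_0 + h_0·M_1 = 6(Δ_0 - S'(0)) = -57 and h_1·M_1 + 2h_1·M_2 = 6(S'(4) - Δ_1) = -72.
Solving: M_0 = -199/8, M_1 = 85/4, M_2 = -229/8.
On [0, 2], S(t) = 2 + 6·t - 199/16·t² + 123/32·t³.
With t = 1: S(1) = -19/32.

-0.5938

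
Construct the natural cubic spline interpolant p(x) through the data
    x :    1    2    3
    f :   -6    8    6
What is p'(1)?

Write σ_i for p''(x_i). With h_i = 1, 1 and divided differences Δ_i = 14, -2, the continuity of p' gives the tridiagonal system
  1·σ_0 + 4·σ_1 + 1·σ_2 = 6(Δ_1 - Δ_0) = -96
Natural end conditions: σ_0 = σ_2 = 0.
Forward elimination and back-substitution give σ_0 = 0, σ_1 = -24, σ_2 = 0.
On [1, 2], p'(x) = b_0 + 2c_0·(x - 1) + 3d_0·(x - 1)² with b_0 = Δ_0 - h_0(2σ_0 + σ_1)/6 = 18, c_0 = σ_0/2 = 0, d_0 = (σ_1 - σ_0)/(6h_0) = -4. So p'(1) = 18.

18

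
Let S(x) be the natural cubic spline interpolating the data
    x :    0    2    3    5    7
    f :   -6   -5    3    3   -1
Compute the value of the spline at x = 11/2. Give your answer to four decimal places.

With σ_i denoting the second derivative at x_i, h_i = 2, 1, 2, 2, and Δ_i = (y_(i+1) − y_i)/h_i = 1/2, 8, 0, -2:
  2·σ_0 + 6·σ_1 + 1·σ_2 = 6(Δ_1 - Δ_0) = 45
  1·σ_1 + 6·σ_2 + 2·σ_3 = 6(Δ_2 - Δ_1) = -48
  2·σ_2 + 8·σ_3 + 2·σ_4 = 6(Δ_3 - Δ_2) = -12
Natural end conditions: σ_0 = σ_4 = 0.
Forward elimination and back-substitution give σ_0 = 0, σ_1 = 585/64, σ_2 = -315/32, σ_3 = 123/128, σ_4 = 0.
On [5, 7], S(x) = 3 - 169/64·(x - 5) + 123/256·(x - 5)² - 41/512·(x - 5)³.
With (x - 5) = 1/2: S(11/2) = 7331/4096.

1.7898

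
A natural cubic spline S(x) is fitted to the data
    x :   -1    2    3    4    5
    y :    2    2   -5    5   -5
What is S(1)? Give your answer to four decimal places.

7.5460

Write M_i for S''(x_i). With h_i = 3, 1, 1, 1 and divided differences Δ_i = 0, -7, 10, -10, the continuity of S' gives the tridiagonal system
  3·M_0 + 8·M_1 + 1·M_2 = 6(Δ_1 - Δ_0) = -42
  1·M_1 + 4·M_2 + 1·M_3 = 6(Δ_2 - Δ_1) = 102
  1·M_2 + 4·M_3 + 1·M_4 = 6(Δ_3 - Δ_2) = -120
Natural end conditions: M_0 = M_4 = 0.
Solving: M_0 = 0, M_1 = -579/58, M_2 = 1098/29, M_3 = -2289/58, M_4 = 0.
On [-1, 2], S(x) = 2 + 579/116·(x + 1) + 0·(x + 1)² - 193/348·(x + 1)³.
With (x + 1) = 2: S(1) = 1313/174.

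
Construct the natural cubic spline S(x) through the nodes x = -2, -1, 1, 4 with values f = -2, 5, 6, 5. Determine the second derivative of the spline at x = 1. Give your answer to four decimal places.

0.8571

Let M_i = S''(x_i). Step sizes h_i = 1, 2, 3; slopes of the chords Δ_i = (y_(i+1) - y_i)/h_i = 7, 1/2, -1/3.
  1·M_0 + 6·M_1 + 2·M_2 = 6(Δ_1 - Δ_0) = -39
  2·M_1 + 10·M_2 + 3·M_3 = 6(Δ_2 - Δ_1) = -5
Natural end conditions: M_0 = M_3 = 0.
Solving: M_0 = 0, M_1 = -95/14, M_2 = 6/7, M_3 = 0.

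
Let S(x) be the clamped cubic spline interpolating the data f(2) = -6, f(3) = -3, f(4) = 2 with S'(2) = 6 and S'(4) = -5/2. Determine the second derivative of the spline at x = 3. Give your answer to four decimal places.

Write M_i for S''(x_i). With h_i = 1, 1 and divided differences Δ_i = 3, 5, the continuity of S' gives the tridiagonal system
  1·M_0 + 4·M_1 + 1·M_2 = 6(Δ_1 - Δ_0) = 12
Clamped end conditions give two more equations: 2h_0·M_0 + h_0·M_1 = 6(Δ_0 - S'(2)) = -18 and h_1·M_1 + 2h_1·M_2 = 6(S'(4) - Δ_1) = -45.
Solving: M_0 = -65/4, M_1 = 29/2, M_2 = -119/4.

14.5000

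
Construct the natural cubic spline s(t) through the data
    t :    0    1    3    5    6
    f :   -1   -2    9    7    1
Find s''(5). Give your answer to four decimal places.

-2.9000

Let M_i = s''(x_i). Step sizes h_i = 1, 2, 2, 1; slopes of the chords Δ_i = (y_(i+1) - y_i)/h_i = -1, 11/2, -1, -6.
  1·M_0 + 6·M_1 + 2·M_2 = 6(Δ_1 - Δ_0) = 39
  2·M_1 + 8·M_2 + 2·M_3 = 6(Δ_2 - Δ_1) = -39
  2·M_2 + 6·M_3 + 1·M_4 = 6(Δ_3 - Δ_2) = -30
Natural end conditions: M_0 = M_4 = 0.
Solving the tridiagonal system: M_0 = 0, M_1 = 43/5, M_2 = -63/10, M_3 = -29/10, M_4 = 0.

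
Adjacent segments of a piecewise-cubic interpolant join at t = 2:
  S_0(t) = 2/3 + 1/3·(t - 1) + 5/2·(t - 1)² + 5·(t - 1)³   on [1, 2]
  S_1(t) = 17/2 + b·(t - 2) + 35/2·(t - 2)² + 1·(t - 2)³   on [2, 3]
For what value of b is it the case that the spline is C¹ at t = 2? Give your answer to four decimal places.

S_0'(t) = 1/3 + 5·(t - 1) + 15·(t - 1)², so S_0'(2) = 61/3. On the right, S_1'(2) = b, so b = 61/3.

20.3333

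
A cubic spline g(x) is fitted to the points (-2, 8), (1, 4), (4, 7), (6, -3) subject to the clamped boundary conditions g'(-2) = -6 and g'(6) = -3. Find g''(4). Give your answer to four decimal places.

Write M_i for g''(x_i). With h_i = 3, 3, 2 and divided differences Δ_i = -4/3, 1, -5, the continuity of g' gives the tridiagonal system
  3·M_0 + 12·M_1 + 3·M_2 = 6(Δ_1 - Δ_0) = 14
  3·M_1 + 10·M_2 + 2·M_3 = 6(Δ_2 - Δ_1) = -36
Clamped end conditions give two more equations: 2h_0·M_0 + h_0·M_1 = 6(Δ_0 - g'(-2)) = 28 and h_2·M_2 + 2h_2·M_3 = 6(g'(6) - Δ_2) = 12.
Solving the tridiagonal system: M_0 = 224/57, M_1 = 28/19, M_2 = -98/19, M_3 = 106/19.

-5.1579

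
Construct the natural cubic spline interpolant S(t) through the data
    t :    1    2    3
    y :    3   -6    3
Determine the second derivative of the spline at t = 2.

27

With M_i denoting the second derivative at x_i, h_i = 1, 1, and Δ_i = (y_(i+1) − y_i)/h_i = -9, 9:
  1·M_0 + 4·M_1 + 1·M_2 = 6(Δ_1 - Δ_0) = 108
Natural end conditions: M_0 = M_2 = 0.
Hence M_0 = 0, M_1 = 27, M_2 = 0.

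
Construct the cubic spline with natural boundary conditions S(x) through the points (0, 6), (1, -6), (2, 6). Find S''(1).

With M_i denoting the second derivative at x_i, h_i = 1, 1, and Δ_i = (y_(i+1) − y_i)/h_i = -12, 12:
  1·M_0 + 4·M_1 + 1·M_2 = 6(Δ_1 - Δ_0) = 144
Natural end conditions: M_0 = M_2 = 0.
Hence M_0 = 0, M_1 = 36, M_2 = 0.

36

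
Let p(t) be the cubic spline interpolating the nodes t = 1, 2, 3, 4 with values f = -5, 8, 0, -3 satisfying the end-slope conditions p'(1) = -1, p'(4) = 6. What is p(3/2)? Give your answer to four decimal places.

0.5167

With m_i denoting the second derivative at x_i, h_i = 1, 1, 1, and Δ_i = (y_(i+1) − y_i)/h_i = 13, -8, -3:
  1·m_0 + 4·m_1 + 1·m_2 = 6(Δ_1 - Δ_0) = -126
  1·m_1 + 4·m_2 + 1·m_3 = 6(Δ_2 - Δ_1) = 30
Clamped end conditions give two more equations: 2h_0·m_0 + h_0·m_1 = 6(Δ_0 - p'(1)) = 84 and h_2·m_2 + 2h_2·m_3 = 6(p'(4) - Δ_2) = 54.
Hence m_0 = 1024/15, m_1 = -788/15, m_2 = 238/15, m_3 = 286/15.
On [1, 2], p(t) = -5 - 1·(t - 1) + 512/15·(t - 1)² - 302/15·(t - 1)³.
With (t - 1) = 1/2: p(3/2) = 31/60.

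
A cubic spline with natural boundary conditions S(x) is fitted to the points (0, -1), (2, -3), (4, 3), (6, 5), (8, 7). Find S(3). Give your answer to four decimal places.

-0.2679

Write M_i for S''(x_i). With h_i = 2, 2, 2, 2 and divided differences Δ_i = -1, 3, 1, 1, the continuity of S' gives the tridiagonal system
  2·M_0 + 8·M_1 + 2·M_2 = 6(Δ_1 - Δ_0) = 24
  2·M_1 + 8·M_2 + 2·M_3 = 6(Δ_2 - Δ_1) = -12
  2·M_2 + 8·M_3 + 2·M_4 = 6(Δ_3 - Δ_2) = 0
Natural end conditions: M_0 = M_4 = 0.
Solving: M_0 = 0, M_1 = 51/14, M_2 = -18/7, M_3 = 9/14, M_4 = 0.
On [2, 4], S(x) = -3 + 10/7·(x - 2) + 51/28·(x - 2)² - 29/56·(x - 2)³.
With (x - 2) = 1: S(3) = -15/56.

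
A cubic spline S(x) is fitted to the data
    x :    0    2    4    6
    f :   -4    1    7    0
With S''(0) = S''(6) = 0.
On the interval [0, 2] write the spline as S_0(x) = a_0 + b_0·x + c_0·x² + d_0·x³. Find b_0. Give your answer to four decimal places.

1.9333

With m_i denoting the second derivative at x_i, h_i = 2, 2, 2, and Δ_i = (y_(i+1) − y_i)/h_i = 5/2, 3, -7/2:
  2·m_0 + 8·m_1 + 2·m_2 = 6(Δ_1 - Δ_0) = 3
  2·m_1 + 8·m_2 + 2·m_3 = 6(Δ_2 - Δ_1) = -39
Natural end conditions: m_0 = m_3 = 0.
Solving: m_0 = 0, m_1 = 17/10, m_2 = -53/10, m_3 = 0.
On [0, 2], with S_0(x) = a_0 + b_0·x + c_0·x² + d_0·x³: c_0 = m_0/2 = 0, d_0 = (m_1 - m_0)/(6h_0) = 17/120, b_0 = Δ_0 - h_0(2m_0 + m_1)/6 = 29/15.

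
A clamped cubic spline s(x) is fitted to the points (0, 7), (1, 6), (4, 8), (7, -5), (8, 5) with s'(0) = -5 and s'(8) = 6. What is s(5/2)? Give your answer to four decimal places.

Write M_i for s''(x_i). With h_i = 1, 3, 3, 1 and divided differences Δ_i = -1, 2/3, -13/3, 10, the continuity of s' gives the tridiagonal system
  1·M_0 + 8·M_1 + 3·M_2 = 6(Δ_1 - Δ_0) = 10
  3·M_1 + 12·M_2 + 3·M_3 = 6(Δ_2 - Δ_1) = -30
  3·M_2 + 8·M_3 + 1·M_4 = 6(Δ_3 - Δ_2) = 86
Clamped end conditions give two more equations: 2h_0·M_0 + h_0·M_1 = 6(Δ_0 - s'(0)) = 24 and h_3·M_3 + 2h_3·M_4 = 6(s'(8) - Δ_3) = -24.
Solving the tridiagonal system: M_0 = 257/24, M_1 = 31/12, M_2 = -57/8, M_3 = 191/12, M_4 = -479/24.
On [1, 4], s(x) = 6 + 79/48·(x - 1) + 31/24·(x - 1)² - 233/432·(x - 1)³.
With (x - 1) = 3/2: s(5/2) = 1223/128.

9.5547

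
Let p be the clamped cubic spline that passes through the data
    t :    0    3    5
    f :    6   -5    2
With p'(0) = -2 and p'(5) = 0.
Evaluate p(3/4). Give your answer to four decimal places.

Let M_i = p''(x_i). Step sizes h_i = 3, 2; slopes of the chords Δ_i = (y_(i+1) - y_i)/h_i = -11/3, 7/2.
  3·M_0 + 10·M_1 + 2·M_2 = 6(Δ_1 - Δ_0) = 43
Clamped end conditions give two more equations: 2h_0·M_0 + h_0·M_1 = 6(Δ_0 - p'(0)) = -10 and h_1·M_1 + 2h_1·M_2 = 6(p'(5) - Δ_1) = -21.
Solving: M_0 = -167/30, M_1 = 39/5, M_2 = -183/20.
On [0, 3], p(t) = 6 - 2·t - 167/60·t² + 401/540·t³.
With t = 3/4: p(3/4) = 4157/1280.

3.2477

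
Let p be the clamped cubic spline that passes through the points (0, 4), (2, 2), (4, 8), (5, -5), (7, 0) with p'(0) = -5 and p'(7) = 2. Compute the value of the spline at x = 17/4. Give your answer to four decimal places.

5.0726

Put m_i = p'' at the i-th knot. Here h = (2, 2, 1, 2) and Δ = (-1, 3, -13, 5/2), so the interior equations h_(i-1)·m_(i-1) + 2(h_(i-1)+h_i)·m_i + h_i·m_(i+1) = 6(Δ_i − Δ_(i-1)) read
  2·m_0 + 8·m_1 + 2·m_2 = 6(Δ_1 - Δ_0) = 24
  2·m_1 + 6·m_2 + 1·m_3 = 6(Δ_2 - Δ_1) = -96
  1·m_2 + 6·m_3 + 2·m_4 = 6(Δ_3 - Δ_2) = 93
Clamped end conditions give two more equations: 2h_0·m_0 + h_0·m_1 = 6(Δ_0 - p'(0)) = 24 and h_3·m_3 + 2h_3·m_4 = 6(p'(7) - Δ_3) = -3.
Solving: m_0 = 233/122, m_1 = 499/61, m_2 = -2761/122, m_3 = 1429/61, m_4 = -3041/244.
On [4, 5], p(x) = 8 - 571/61·(x - 4) - 2761/244·(x - 4)² + 1873/244·(x - 4)³.
With (x - 4) = 1/4: p(17/4) = 79213/15616.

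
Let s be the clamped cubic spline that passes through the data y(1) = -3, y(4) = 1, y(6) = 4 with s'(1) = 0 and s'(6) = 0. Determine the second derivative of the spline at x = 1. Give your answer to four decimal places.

Write M_i for s''(x_i). With h_i = 3, 2 and divided differences Δ_i = 4/3, 3/2, the continuity of s' gives the tridiagonal system
  3·M_0 + 10·M_1 + 2·M_2 = 6(Δ_1 - Δ_0) = 1
Clamped end conditions give two more equations: 2h_0·M_0 + h_0·M_1 = 6(Δ_0 - s'(1)) = 8 and h_1·M_1 + 2h_1·M_2 = 6(s'(6) - Δ_1) = -9.
Solving: M_0 = 37/30, M_1 = 1/5, M_2 = -47/20.

1.2333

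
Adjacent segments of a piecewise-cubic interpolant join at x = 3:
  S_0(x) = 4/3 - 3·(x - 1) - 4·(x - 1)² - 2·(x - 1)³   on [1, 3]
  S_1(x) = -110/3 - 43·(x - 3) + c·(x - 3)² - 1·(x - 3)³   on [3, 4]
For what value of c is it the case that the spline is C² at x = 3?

-16

S_0''(x) = -8 - 12·(x - 1), so S_0''(3) = -32. On the right, S_1''(3) = 2c, so c = -16.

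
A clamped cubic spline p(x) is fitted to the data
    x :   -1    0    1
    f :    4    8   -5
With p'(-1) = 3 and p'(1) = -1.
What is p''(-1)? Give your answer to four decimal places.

26.5000

With σ_i denoting the second derivative at x_i, h_i = 1, 1, and Δ_i = (y_(i+1) − y_i)/h_i = 4, -13:
  1·σ_0 + 4·σ_1 + 1·σ_2 = 6(Δ_1 - Δ_0) = -102
Clamped end conditions give two more equations: 2h_0·σ_0 + h_0·σ_1 = 6(Δ_0 - p'(-1)) = 6 and h_1·σ_1 + 2h_1·σ_2 = 6(p'(1) - Δ_1) = 72.
Hence σ_0 = 53/2, σ_1 = -47, σ_2 = 119/2.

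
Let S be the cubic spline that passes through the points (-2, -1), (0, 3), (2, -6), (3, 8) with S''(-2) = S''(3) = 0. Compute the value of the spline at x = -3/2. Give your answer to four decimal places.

Write M_i for S''(x_i). With h_i = 2, 2, 1 and divided differences Δ_i = 2, -9/2, 14, the continuity of S' gives the tridiagonal system
  2·M_0 + 8·M_1 + 2·M_2 = 6(Δ_1 - Δ_0) = -39
  2·M_1 + 6·M_2 + 1·M_3 = 6(Δ_2 - Δ_1) = 111
Natural end conditions: M_0 = M_3 = 0.
Solving: M_0 = 0, M_1 = -114/11, M_2 = 483/22, M_3 = 0.
On [-2, 0], S(x) = -1 + 60/11·(x + 2) + 0·(x + 2)² - 19/22·(x + 2)³.
With (x + 2) = 1/2: S(-3/2) = 285/176.

1.6193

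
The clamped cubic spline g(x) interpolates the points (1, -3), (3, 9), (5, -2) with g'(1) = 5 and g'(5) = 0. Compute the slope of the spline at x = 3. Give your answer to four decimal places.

-0.8750

With M_i denoting the second derivative at x_i, h_i = 2, 2, and Δ_i = (y_(i+1) − y_i)/h_i = 6, -11/2:
  2·M_0 + 8·M_1 + 2·M_2 = 6(Δ_1 - Δ_0) = -69
Clamped end conditions give two more equations: 2h_0·M_0 + h_0·M_1 = 6(Δ_0 - g'(1)) = 6 and h_1·M_1 + 2h_1·M_2 = 6(g'(5) - Δ_1) = 33.
Solving: M_0 = 71/8, M_1 = -59/4, M_2 = 125/8.
On [3, 5], g'(x) = b_1 + 2c_1·(x - 3) + 3d_1·(x - 3)² with b_1 = Δ_1 - h_1(2M_1 + M_2)/6 = -7/8, c_1 = M_1/2 = -59/8, d_1 = (M_2 - M_1)/(6h_1) = 81/32. So g'(3) = -7/8.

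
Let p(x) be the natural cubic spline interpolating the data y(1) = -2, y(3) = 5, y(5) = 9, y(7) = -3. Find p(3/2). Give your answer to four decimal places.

With m_i denoting the second derivative at x_i, h_i = 2, 2, 2, and Δ_i = (y_(i+1) − y_i)/h_i = 7/2, 2, -6:
  2·m_0 + 8·m_1 + 2·m_2 = 6(Δ_1 - Δ_0) = -9
  2·m_1 + 8·m_2 + 2·m_3 = 6(Δ_2 - Δ_1) = -48
Natural end conditions: m_0 = m_3 = 0.
Hence m_0 = 0, m_1 = 2/5, m_2 = -61/10, m_3 = 0.
On [1, 3], p(x) = -2 + 101/30·(x - 1) + 0·(x - 1)² + 1/30·(x - 1)³.
With (x - 1) = 1/2: p(3/2) = -5/16.

-0.3125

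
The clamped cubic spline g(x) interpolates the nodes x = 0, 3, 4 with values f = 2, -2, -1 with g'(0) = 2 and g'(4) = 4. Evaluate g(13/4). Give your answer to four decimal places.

-2.1895

With M_i denoting the second derivative at x_i, h_i = 3, 1, and Δ_i = (y_(i+1) − y_i)/h_i = -4/3, 1:
  3·M_0 + 8·M_1 + 1·M_2 = 6(Δ_1 - Δ_0) = 14
Clamped end conditions give two more equations: 2h_0·M_0 + h_0·M_1 = 6(Δ_0 - g'(0)) = -20 and h_1·M_1 + 2h_1·M_2 = 6(g'(4) - Δ_1) = 18.
Hence M_0 = -55/12, M_1 = 5/2, M_2 = 31/4.
On [3, 4], g(x) = -2 - 9/8·(x - 3) + 5/4·(x - 3)² + 7/8·(x - 3)³.
With (x - 3) = 1/4: g(13/4) = -1121/512.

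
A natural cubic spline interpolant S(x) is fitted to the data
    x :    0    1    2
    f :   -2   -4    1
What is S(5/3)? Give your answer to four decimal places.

-1.1852

Put σ_i = S'' at the i-th knot. Here h = (1, 1) and Δ = (-2, 5), so the interior equations h_(i-1)·σ_(i-1) + 2(h_(i-1)+h_i)·σ_i + h_i·σ_(i+1) = 6(Δ_i − Δ_(i-1)) read
  1·σ_0 + 4·σ_1 + 1·σ_2 = 6(Δ_1 - Δ_0) = 42
Natural end conditions: σ_0 = σ_2 = 0.
Solving: σ_0 = 0, σ_1 = 21/2, σ_2 = 0.
On [1, 2], S(x) = -4 + 3/2·(x - 1) + 21/4·(x - 1)² - 7/4·(x - 1)³.
With (x - 1) = 2/3: S(5/3) = -32/27.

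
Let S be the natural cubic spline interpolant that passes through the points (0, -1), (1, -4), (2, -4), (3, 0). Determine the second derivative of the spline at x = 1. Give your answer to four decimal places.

Put M_i = S'' at the i-th knot. Here h = (1, 1, 1) and Δ = (-3, 0, 4), so the interior equations h_(i-1)·M_(i-1) + 2(h_(i-1)+h_i)·M_i + h_i·M_(i+1) = 6(Δ_i − Δ_(i-1)) read
  1·M_0 + 4·M_1 + 1·M_2 = 6(Δ_1 - Δ_0) = 18
  1·M_1 + 4·M_2 + 1·M_3 = 6(Δ_2 - Δ_1) = 24
Natural end conditions: M_0 = M_3 = 0.
Forward elimination and back-substitution give M_0 = 0, M_1 = 16/5, M_2 = 26/5, M_3 = 0.

3.2000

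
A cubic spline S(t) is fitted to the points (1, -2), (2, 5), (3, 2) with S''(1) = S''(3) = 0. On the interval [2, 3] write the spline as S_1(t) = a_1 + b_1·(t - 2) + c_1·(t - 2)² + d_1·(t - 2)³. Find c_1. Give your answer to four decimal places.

-7.5000

Put M_i = S'' at the i-th knot. Here h = (1, 1) and Δ = (7, -3), so the interior equations h_(i-1)·M_(i-1) + 2(h_(i-1)+h_i)·M_i + h_i·M_(i+1) = 6(Δ_i − Δ_(i-1)) read
  1·M_0 + 4·M_1 + 1·M_2 = 6(Δ_1 - Δ_0) = -60
Natural end conditions: M_0 = M_2 = 0.
Hence M_0 = 0, M_1 = -15, M_2 = 0.
On [2, 3], with S_1(t) = a_1 + b_1·(t - 2) + c_1·(t - 2)² + d_1·(t - 2)³: c_1 = M_1/2 = -15/2, d_1 = (M_2 - M_1)/(6h_1) = 5/2, b_1 = Δ_1 - h_1(2M_1 + M_2)/6 = 2.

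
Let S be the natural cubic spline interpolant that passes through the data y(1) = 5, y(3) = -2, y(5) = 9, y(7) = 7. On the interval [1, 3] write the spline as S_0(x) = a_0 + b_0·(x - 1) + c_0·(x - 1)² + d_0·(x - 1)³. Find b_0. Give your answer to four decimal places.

Let M_i = S''(x_i). Step sizes h_i = 2, 2, 2; slopes of the chords Δ_i = (y_(i+1) - y_i)/h_i = -7/2, 11/2, -1.
  2·M_0 + 8·M_1 + 2·M_2 = 6(Δ_1 - Δ_0) = 54
  2·M_1 + 8·M_2 + 2·M_3 = 6(Δ_2 - Δ_1) = -39
Natural end conditions: M_0 = M_3 = 0.
Solving: M_0 = 0, M_1 = 17/2, M_2 = -7, M_3 = 0.
On [1, 3], with S_0(x) = a_0 + b_0·(x - 1) + c_0·(x - 1)² + d_0·(x - 1)³: c_0 = M_0/2 = 0, d_0 = (M_1 - M_0)/(6h_0) = 17/24, b_0 = Δ_0 - h_0(2M_0 + M_1)/6 = -19/3.

-6.3333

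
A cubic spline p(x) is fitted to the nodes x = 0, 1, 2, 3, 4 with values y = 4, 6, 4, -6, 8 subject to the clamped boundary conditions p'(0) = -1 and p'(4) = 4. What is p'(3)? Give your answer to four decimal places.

4.7321

Let M_i = p''(x_i). Step sizes h_i = 1, 1, 1, 1; slopes of the chords Δ_i = (y_(i+1) - y_i)/h_i = 2, -2, -10, 14.
  1·M_0 + 4·M_1 + 1·M_2 = 6(Δ_1 - Δ_0) = -24
  1·M_1 + 4·M_2 + 1·M_3 = 6(Δ_2 - Δ_1) = -48
  1·M_2 + 4·M_3 + 1·M_4 = 6(Δ_3 - Δ_2) = 144
Clamped end conditions give two more equations: 2h_0·M_0 + h_0·M_1 = 6(Δ_0 - p'(0)) = 18 and h_3·M_3 + 2h_3·M_4 = 6(p'(4) - Δ_3) = -60.
Solving: M_0 = 281/28, M_1 = -29/14, M_2 = -103/4, M_3 = 799/14, M_4 = -1639/28.
On [3, 4], p'(x) = b_3 + 2c_3·(x - 3) + 3d_3·(x - 3)² with b_3 = Δ_3 - h_3(2M_3 + M_4)/6 = 265/56, c_3 = M_3/2 = 799/28, d_3 = (M_4 - M_3)/(6h_3) = -1079/56. So p'(3) = 265/56.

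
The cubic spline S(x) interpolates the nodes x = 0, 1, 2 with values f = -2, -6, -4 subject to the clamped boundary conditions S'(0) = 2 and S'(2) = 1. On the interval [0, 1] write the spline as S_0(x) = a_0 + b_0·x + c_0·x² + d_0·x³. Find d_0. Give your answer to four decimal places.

7.7500

Put m_i = S'' at the i-th knot. Here h = (1, 1) and Δ = (-4, 2), so the interior equations h_(i-1)·m_(i-1) + 2(h_(i-1)+h_i)·m_i + h_i·m_(i+1) = 6(Δ_i − Δ_(i-1)) read
  1·m_0 + 4·m_1 + 1·m_2 = 6(Δ_1 - Δ_0) = 36
Clamped end conditions give two more equations: 2h_0·m_0 + h_0·m_1 = 6(Δ_0 - S'(0)) = -36 and h_1·m_1 + 2h_1·m_2 = 6(S'(2) - Δ_1) = -6.
Forward elimination and back-substitution give m_0 = -55/2, m_1 = 19, m_2 = -25/2.
On [0, 1], with S_0(x) = a_0 + b_0·x + c_0·x² + d_0·x³: c_0 = m_0/2 = -55/4, d_0 = (m_1 - m_0)/(6h_0) = 31/4, b_0 = Δ_0 - h_0(2m_0 + m_1)/6 = 2.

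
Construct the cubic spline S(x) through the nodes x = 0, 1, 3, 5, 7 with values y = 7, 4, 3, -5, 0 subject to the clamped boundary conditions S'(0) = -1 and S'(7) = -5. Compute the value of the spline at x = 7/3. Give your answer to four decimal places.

3.7864

Write m_i for S''(x_i). With h_i = 1, 2, 2, 2 and divided differences Δ_i = -3, -1/2, -4, 5/2, the continuity of S' gives the tridiagonal system
  1·m_0 + 6·m_1 + 2·m_2 = 6(Δ_1 - Δ_0) = 15
  2·m_1 + 8·m_2 + 2·m_3 = 6(Δ_2 - Δ_1) = -21
  2·m_2 + 8·m_3 + 2·m_4 = 6(Δ_3 - Δ_2) = 39
Clamped end conditions give two more equations: 2h_0·m_0 + h_0·m_1 = 6(Δ_0 - S'(0)) = -12 and h_3·m_3 + 2h_3·m_4 = 6(S'(7) - Δ_3) = -45.
Forward elimination and back-substitution give m_0 = -394/43, m_1 = 272/43, m_2 = -593/86, m_3 = 925/86, m_4 = -715/43.
On [1, 3], S(x) = 4 - 104/43·(x - 1) + 136/43·(x - 1)² - 379/344·(x - 1)³.
With (x - 1) = 4/3: S(7/3) = 4396/1161.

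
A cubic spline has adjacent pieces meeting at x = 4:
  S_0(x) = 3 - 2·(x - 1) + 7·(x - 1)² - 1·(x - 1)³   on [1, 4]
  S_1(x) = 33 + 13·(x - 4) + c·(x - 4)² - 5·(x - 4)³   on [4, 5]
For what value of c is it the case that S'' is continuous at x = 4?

-2

S_0''(x) = 14 - 6·(x - 1), so S_0''(4) = -4. On the right, S_1''(4) = 2c, so c = -2.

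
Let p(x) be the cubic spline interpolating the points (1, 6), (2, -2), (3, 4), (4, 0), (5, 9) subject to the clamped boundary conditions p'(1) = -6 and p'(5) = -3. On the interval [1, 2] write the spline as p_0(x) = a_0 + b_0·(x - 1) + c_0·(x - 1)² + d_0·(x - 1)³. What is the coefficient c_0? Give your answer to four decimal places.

With M_i denoting the second derivative at x_i, h_i = 1, 1, 1, 1, and Δ_i = (y_(i+1) − y_i)/h_i = -8, 6, -4, 9:
  1·M_0 + 4·M_1 + 1·M_2 = 6(Δ_1 - Δ_0) = 84
  1·M_1 + 4·M_2 + 1·M_3 = 6(Δ_2 - Δ_1) = -60
  1·M_2 + 4·M_3 + 1·M_4 = 6(Δ_3 - Δ_2) = 78
Clamped end conditions give two more equations: 2h_0·M_0 + h_0·M_1 = 6(Δ_0 - p'(1)) = -12 and h_3·M_3 + 2h_3·M_4 = 6(p'(5) - Δ_3) = -72.
Hence M_0 = -333/14, M_1 = 249/7, M_2 = -69/2, M_3 = 297/7, M_4 = -801/14.
On [1, 2], with p_0(x) = a_0 + b_0·(x - 1) + c_0·(x - 1)² + d_0·(x - 1)³: c_0 = M_0/2 = -333/28, d_0 = (M_1 - M_0)/(6h_0) = 277/28, b_0 = Δ_0 - h_0(2M_0 + M_1)/6 = -6.

-11.8929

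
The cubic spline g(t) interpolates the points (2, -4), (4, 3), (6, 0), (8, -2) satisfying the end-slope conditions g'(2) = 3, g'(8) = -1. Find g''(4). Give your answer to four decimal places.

-5.0333

Let M_i = g''(x_i). Step sizes h_i = 2, 2, 2; slopes of the chords Δ_i = (y_(i+1) - y_i)/h_i = 7/2, -3/2, -1.
  2·M_0 + 8·M_1 + 2·M_2 = 6(Δ_1 - Δ_0) = -30
  2·M_1 + 8·M_2 + 2·M_3 = 6(Δ_2 - Δ_1) = 3
Clamped end conditions give two more equations: 2h_0·M_0 + h_0·M_1 = 6(Δ_0 - g'(2)) = 3 and h_2·M_2 + 2h_2·M_3 = 6(g'(8) - Δ_2) = 0.
Hence M_0 = 49/15, M_1 = -151/30, M_2 = 28/15, M_3 = -14/15.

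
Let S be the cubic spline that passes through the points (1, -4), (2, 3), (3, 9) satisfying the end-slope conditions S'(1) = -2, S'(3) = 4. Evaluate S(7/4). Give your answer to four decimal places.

0.5117

With m_i denoting the second derivative at x_i, h_i = 1, 1, and Δ_i = (y_(i+1) − y_i)/h_i = 7, 6:
  1·m_0 + 4·m_1 + 1·m_2 = 6(Δ_1 - Δ_0) = -6
Clamped end conditions give two more equations: 2h_0·m_0 + h_0·m_1 = 6(Δ_0 - S'(1)) = 54 and h_1·m_1 + 2h_1·m_2 = 6(S'(3) - Δ_1) = -12.
Solving the tridiagonal system: m_0 = 63/2, m_1 = -9, m_2 = -3/2.
On [1, 2], S(x) = -4 - 2·(x - 1) + 63/4·(x - 1)² - 27/4·(x - 1)³.
With (x - 1) = 3/4: S(7/4) = 131/256.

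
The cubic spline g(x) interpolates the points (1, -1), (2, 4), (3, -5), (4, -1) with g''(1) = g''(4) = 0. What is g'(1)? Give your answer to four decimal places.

9.6000

Write M_i for g''(x_i). With h_i = 1, 1, 1 and divided differences Δ_i = 5, -9, 4, the continuity of g' gives the tridiagonal system
  1·M_0 + 4·M_1 + 1·M_2 = 6(Δ_1 - Δ_0) = -84
  1·M_1 + 4·M_2 + 1·M_3 = 6(Δ_2 - Δ_1) = 78
Natural end conditions: M_0 = M_3 = 0.
Forward elimination and back-substitution give M_0 = 0, M_1 = -138/5, M_2 = 132/5, M_3 = 0.
On [1, 2], g'(x) = b_0 + 2c_0·(x - 1) + 3d_0·(x - 1)² with b_0 = Δ_0 - h_0(2M_0 + M_1)/6 = 48/5, c_0 = M_0/2 = 0, d_0 = (M_1 - M_0)/(6h_0) = -23/5. So g'(1) = 48/5.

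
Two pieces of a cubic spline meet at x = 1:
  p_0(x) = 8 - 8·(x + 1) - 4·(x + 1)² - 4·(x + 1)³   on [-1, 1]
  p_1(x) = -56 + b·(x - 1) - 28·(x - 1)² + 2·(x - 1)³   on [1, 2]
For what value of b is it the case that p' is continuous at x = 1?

-72

p_0'(x) = -8 - 8·(x + 1) - 12·(x + 1)², so p_0'(1) = -72. On the right, p_1'(1) = b, so b = -72.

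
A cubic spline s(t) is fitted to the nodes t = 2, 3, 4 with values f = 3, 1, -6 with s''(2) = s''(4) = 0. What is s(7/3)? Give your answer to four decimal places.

2.7037

Write M_i for s''(x_i). With h_i = 1, 1 and divided differences Δ_i = -2, -7, the continuity of s' gives the tridiagonal system
  1·M_0 + 4·M_1 + 1·M_2 = 6(Δ_1 - Δ_0) = -30
Natural end conditions: M_0 = M_2 = 0.
Solving the tridiagonal system: M_0 = 0, M_1 = -15/2, M_2 = 0.
On [2, 3], s(t) = 3 - 3/4·(t - 2) + 0·(t - 2)² - 5/4·(t - 2)³.
With (t - 2) = 1/3: s(7/3) = 73/27.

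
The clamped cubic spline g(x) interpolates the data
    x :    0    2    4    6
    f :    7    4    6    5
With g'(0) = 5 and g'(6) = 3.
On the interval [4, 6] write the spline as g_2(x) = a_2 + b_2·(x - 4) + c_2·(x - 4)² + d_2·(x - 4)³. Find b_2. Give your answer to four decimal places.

0.0333

Let m_i = g''(x_i). Step sizes h_i = 2, 2, 2; slopes of the chords Δ_i = (y_(i+1) - y_i)/h_i = -3/2, 1, -1/2.
  2·m_0 + 8·m_1 + 2·m_2 = 6(Δ_1 - Δ_0) = 15
  2·m_1 + 8·m_2 + 2·m_3 = 6(Δ_2 - Δ_1) = -9
Clamped end conditions give two more equations: 2h_0·m_0 + h_0·m_1 = 6(Δ_0 - g'(0)) = -39 and h_2·m_2 + 2h_2·m_3 = 6(g'(6) - Δ_2) = 21.
Solving: m_0 = -193/15, m_1 = 187/30, m_2 = -137/30, m_3 = 113/15.
On [4, 6], with g_2(x) = a_2 + b_2·(x - 4) + c_2·(x - 4)² + d_2·(x - 4)³: c_2 = m_2/2 = -137/60, d_2 = (m_3 - m_2)/(6h_2) = 121/120, b_2 = Δ_2 - h_2(2m_2 + m_3)/6 = 1/30.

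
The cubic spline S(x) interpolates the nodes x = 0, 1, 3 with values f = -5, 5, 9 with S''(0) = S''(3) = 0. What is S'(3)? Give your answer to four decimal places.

Put σ_i = S'' at the i-th knot. Here h = (1, 2) and Δ = (10, 2), so the interior equations h_(i-1)·σ_(i-1) + 2(h_(i-1)+h_i)·σ_i + h_i·σ_(i+1) = 6(Δ_i − Δ_(i-1)) read
  1·σ_0 + 6·σ_1 + 2·σ_2 = 6(Δ_1 - Δ_0) = -48
Natural end conditions: σ_0 = σ_2 = 0.
Solving: σ_0 = 0, σ_1 = -8, σ_2 = 0.
On [1, 3], S'(x) = b_1 + 2c_1·(x - 1) + 3d_1·(x - 1)² with b_1 = Δ_1 - h_1(2σ_1 + σ_2)/6 = 22/3, c_1 = σ_1/2 = -4, d_1 = (σ_2 - σ_1)/(6h_1) = 2/3. So S'(3) = -2/3.

-0.6667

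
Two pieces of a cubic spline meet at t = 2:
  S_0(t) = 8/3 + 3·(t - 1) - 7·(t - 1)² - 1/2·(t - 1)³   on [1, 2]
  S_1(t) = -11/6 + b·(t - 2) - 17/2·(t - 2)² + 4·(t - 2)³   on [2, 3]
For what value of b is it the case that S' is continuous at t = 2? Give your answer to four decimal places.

S_0'(t) = 3 - 14·(t - 1) - 3/2·(t - 1)², so S_0'(2) = -25/2. On the right, S_1'(2) = b, so b = -25/2.

-12.5000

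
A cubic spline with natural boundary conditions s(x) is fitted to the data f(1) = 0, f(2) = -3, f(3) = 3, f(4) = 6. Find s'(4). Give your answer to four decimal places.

Let σ_i = s''(x_i). Step sizes h_i = 1, 1, 1; slopes of the chords Δ_i = (y_(i+1) - y_i)/h_i = -3, 6, 3.
  1·σ_0 + 4·σ_1 + 1·σ_2 = 6(Δ_1 - Δ_0) = 54
  1·σ_1 + 4·σ_2 + 1·σ_3 = 6(Δ_2 - Δ_1) = -18
Natural end conditions: σ_0 = σ_3 = 0.
Solving: σ_0 = 0, σ_1 = 78/5, σ_2 = -42/5, σ_3 = 0.
On [3, 4], s'(x) = b_2 + 2c_2·(x - 3) + 3d_2·(x - 3)² with b_2 = Δ_2 - h_2(2σ_2 + σ_3)/6 = 29/5, c_2 = σ_2/2 = -21/5, d_2 = (σ_3 - σ_2)/(6h_2) = 7/5. So s'(4) = 8/5.

1.6000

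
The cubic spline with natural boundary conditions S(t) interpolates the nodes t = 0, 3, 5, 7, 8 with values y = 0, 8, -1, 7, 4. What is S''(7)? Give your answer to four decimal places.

Put σ_i = S'' at the i-th knot. Here h = (3, 2, 2, 1) and Δ = (8/3, -9/2, 4, -3), so the interior equations h_(i-1)·σ_(i-1) + 2(h_(i-1)+h_i)·σ_i + h_i·σ_(i+1) = 6(Δ_i − Δ_(i-1)) read
  3·σ_0 + 10·σ_1 + 2·σ_2 = 6(Δ_1 - Δ_0) = -43
  2·σ_1 + 8·σ_2 + 2·σ_3 = 6(Δ_2 - Δ_1) = 51
  2·σ_2 + 6·σ_3 + 1·σ_4 = 6(Δ_3 - Δ_2) = -42
Natural end conditions: σ_0 = σ_4 = 0.
Forward elimination and back-substitution give σ_0 = 0, σ_1 = -167/26, σ_2 = 138/13, σ_3 = -137/13, σ_4 = 0.

-10.5385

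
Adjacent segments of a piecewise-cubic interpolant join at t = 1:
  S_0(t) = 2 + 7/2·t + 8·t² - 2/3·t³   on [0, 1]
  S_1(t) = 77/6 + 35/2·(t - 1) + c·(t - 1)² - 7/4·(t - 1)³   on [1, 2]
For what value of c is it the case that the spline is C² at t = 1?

S_0''(t) = 16 - 4·t, so S_0''(1) = 12. On the right, S_1''(1) = 2c, so c = 6.

6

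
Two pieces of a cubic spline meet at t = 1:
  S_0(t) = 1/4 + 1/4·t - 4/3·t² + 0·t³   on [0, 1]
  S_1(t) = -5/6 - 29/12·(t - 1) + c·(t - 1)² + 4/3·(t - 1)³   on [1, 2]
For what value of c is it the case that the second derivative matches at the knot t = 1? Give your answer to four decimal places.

-1.3333

S_0''(t) = -8/3 + 0·t, so S_0''(1) = -8/3. On the right, S_1''(1) = 2c, so c = -4/3.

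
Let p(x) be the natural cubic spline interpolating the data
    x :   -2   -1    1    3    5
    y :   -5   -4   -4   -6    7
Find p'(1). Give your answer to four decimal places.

With σ_i denoting the second derivative at x_i, h_i = 1, 2, 2, 2, and Δ_i = (y_(i+1) − y_i)/h_i = 1, 0, -1, 13/2:
  1·σ_0 + 6·σ_1 + 2·σ_2 = 6(Δ_1 - Δ_0) = -6
  2·σ_1 + 8·σ_2 + 2·σ_3 = 6(Δ_2 - Δ_1) = -6
  2·σ_2 + 8·σ_3 + 2·σ_4 = 6(Δ_3 - Δ_2) = 45
Natural end conditions: σ_0 = σ_4 = 0.
Forward elimination and back-substitution give σ_0 = 0, σ_1 = -21/82, σ_2 = -183/82, σ_3 = 507/82, σ_4 = 0.
On [1, 3], p'(x) = b_2 + 2c_2·(x - 1) + 3d_2·(x - 1)² with b_2 = Δ_2 - h_2(2σ_2 + σ_3)/6 = -129/82, c_2 = σ_2/2 = -183/164, d_2 = (σ_3 - σ_2)/(6h_2) = 115/164. So p'(1) = -129/82.

-1.5732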